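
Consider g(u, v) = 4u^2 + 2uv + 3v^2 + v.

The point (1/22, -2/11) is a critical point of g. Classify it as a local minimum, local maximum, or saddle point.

The Hessian of g is constant: H = [[8, 2], [2, 6]].
det(H) = 8·6 − 2² = 44.
det(H) > 0 and tr(H) = 14 > 0, so H is positive definite and the point is a local minimum.

local minimum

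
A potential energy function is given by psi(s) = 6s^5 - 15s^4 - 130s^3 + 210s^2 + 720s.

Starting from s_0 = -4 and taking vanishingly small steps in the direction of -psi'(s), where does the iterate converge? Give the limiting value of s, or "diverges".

psi'(s) = 30(s - 4)(s - 2)(s + 1)(s + 3), so psi'(-4) = 4320.
Gradient descent moves in the -psi' direction, i.e. s is decreasing.
There is no critical point below s=-4, and psi' keeps the same sign, so the iterate runs off to −∞.

diverges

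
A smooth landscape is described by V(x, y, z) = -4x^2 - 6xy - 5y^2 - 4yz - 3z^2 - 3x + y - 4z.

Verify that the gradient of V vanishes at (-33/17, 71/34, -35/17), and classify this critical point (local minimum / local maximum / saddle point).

∇V = (-8x - 6y - 3, -6x - 10y - 4z + 1, -4y - 6z - 4); substituting (-33/17, 71/34, -35/17) gives ∇V = (0, 0, 0), so (-33/17, 71/34, -35/17) is indeed a critical point.
The Hessian is constant: H = [[-8, -6, 0], [-6, -10, -4], [0, -4, -6]].
Leading principal minors: Δ₁ = -8, Δ₂ = 44, Δ₃ = -136.
The minors alternate sign starting negative (−, +, −), so H is negative definite: a local maximum.

local maximum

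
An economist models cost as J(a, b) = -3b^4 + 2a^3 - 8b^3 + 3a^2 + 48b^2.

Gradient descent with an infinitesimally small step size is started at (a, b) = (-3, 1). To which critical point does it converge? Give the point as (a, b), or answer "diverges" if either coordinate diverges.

J is separable, so gradient descent decouples: a follows -∂J/∂a, b follows -∂J/∂b.
∂J/∂a = 6a(a + 1); at a=-3 this is 36, so a decreases.
∂J/∂b = -12b(b - 2)(b + 4); at b=1 this is 60, so b decreases.
The a-coordinate has no critical point in that direction and runs off to infinity.

diverges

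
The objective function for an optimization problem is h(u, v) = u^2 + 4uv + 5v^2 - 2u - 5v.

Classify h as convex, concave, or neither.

convex

h is quadratic, so its Hessian is the constant matrix H = [[2, 4], [4, 10]].
det(H) = 4, tr(H) = 12.
det(H) > 0 and tr(H) > 0, so H is positive definite everywhere: convex.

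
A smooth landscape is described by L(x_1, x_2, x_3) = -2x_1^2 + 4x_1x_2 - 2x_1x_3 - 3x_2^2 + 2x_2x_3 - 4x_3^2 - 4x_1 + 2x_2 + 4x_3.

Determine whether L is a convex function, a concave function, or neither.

L is quadratic, so its Hessian is the constant matrix H = [[-4, 4, -2], [4, -6, 2], [-2, 2, -8]].
Leading principal minors: -4, 8, -56.
Signs alternate −, +, − ⇒ H ≺ 0 ⇒ concave.

concave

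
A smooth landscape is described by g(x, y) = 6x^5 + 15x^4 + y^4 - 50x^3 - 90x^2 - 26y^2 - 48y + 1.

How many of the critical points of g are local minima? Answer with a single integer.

4

g separates as a function of x plus a function of y, so ∇g=0 decouples.
∂g/∂x = 30x(x - 2)(x + 1)(x + 3) = 0 at x ∈ {-3, -1, 0, 2}; ∂g/∂y = 4(y - 4)(y + 1)(y + 3) = 0 at y ∈ {-3, -1, 4}.
The Hessian is diagonal: diag(g_xx, g_yy). Second derivatives: g_xx(-3)=-900, g_xx(-1)=180, g_xx(0)=-180, g_xx(2)=900; g_yy(-3)=56, g_yy(-1)=-40, g_yy(4)=140.
Local minima occur where both diagonal entries positive: (-1, -3), (-1, 4), (2, -3), (2, 4). Count: 4.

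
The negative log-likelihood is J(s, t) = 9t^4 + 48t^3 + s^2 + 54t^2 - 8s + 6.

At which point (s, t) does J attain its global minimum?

J(s,t) separates as P(s) + Q(t) + 6, so its minimum is min P + min Q + 6.
P'(s) = 2s - 8 vanishes at s ∈ {4}; Q'(t) = 36t(t + 1)(t + 3) vanishes at t ∈ {-3, -1, 0}.
Local minima of P (where P''>0): P(4)=-16. Local minima of Q: Q(-3)=-81, Q(0)=0.
So the global minimum of J is P(4) + Q(-3) + 6 = -16 − 81 + 6 = -91, attained at (4, -3).

(4, -3)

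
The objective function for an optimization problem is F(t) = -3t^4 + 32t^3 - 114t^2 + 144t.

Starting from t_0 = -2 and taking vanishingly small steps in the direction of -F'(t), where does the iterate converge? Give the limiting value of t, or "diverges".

F'(t) = -12(t - 4)(t - 3)(t - 1), so F'(-2) = 1080.
Gradient descent moves in the -F' direction, i.e. t is decreasing.
There is no critical point below t=-2, and F' keeps the same sign, so the iterate runs off to −∞.

diverges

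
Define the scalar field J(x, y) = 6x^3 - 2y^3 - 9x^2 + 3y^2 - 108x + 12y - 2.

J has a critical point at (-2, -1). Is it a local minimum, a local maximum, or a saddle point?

The mixed partial ∂²J/∂x∂y is 0, so the Hessian at any point is diag(J_xx, J_yy) = diag(18(2x - 1), 6(-2y + 1)).
At (-2, -1): H = diag(-90, 18).
The eigenvalues have opposite signs, so H is indefinite: a saddle point.

saddle point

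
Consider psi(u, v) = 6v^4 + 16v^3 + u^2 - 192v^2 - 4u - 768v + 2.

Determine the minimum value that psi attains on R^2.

psi(u,v) separates as P(u) + Q(v) + 2, so its minimum is min P + min Q + 2.
P'(u) = 2u - 4 vanishes at u ∈ {2}; Q'(v) = 24(v - 4)(v + 2)(v + 4) vanishes at v ∈ {-4, -2, 4}.
Local minima of P (where P''>0): P(2)=-4. Local minima of Q: Q(-4)=512, Q(4)=-3584.
So the global minimum of psi is P(2) + Q(4) + 2 = -4 − 3584 + 2 = -3586, attained at (2, 4).

-3586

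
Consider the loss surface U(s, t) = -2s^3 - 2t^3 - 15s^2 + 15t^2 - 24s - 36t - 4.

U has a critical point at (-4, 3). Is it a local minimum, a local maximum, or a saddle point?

saddle point

The mixed partial ∂²U/∂s∂t is 0, so the Hessian at any point is diag(U_ss, U_tt) = diag(-6(2s + 5), 6(-2t + 5)).
At (-4, 3): H = diag(18, -6).
The eigenvalues have opposite signs, so H is indefinite: a saddle point.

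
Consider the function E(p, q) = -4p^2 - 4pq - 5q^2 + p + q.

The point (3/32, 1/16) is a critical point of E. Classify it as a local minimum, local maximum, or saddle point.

local maximum

The Hessian of E is constant: H = [[-8, -4], [-4, -10]].
det(H) = (-8)·(-10) − (-4)² = 64.
det(H) > 0 and tr(H) = -18 < 0, so H is negative definite and the point is a local maximum.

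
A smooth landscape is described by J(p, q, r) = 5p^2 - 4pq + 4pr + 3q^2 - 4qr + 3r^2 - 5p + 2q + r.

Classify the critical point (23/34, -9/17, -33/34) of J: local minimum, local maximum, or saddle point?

local minimum

The Hessian is constant: H = [[10, -4, 4], [-4, 6, -4], [4, -4, 6]].
Leading principal minors: Δ₁ = 10, Δ₂ = 44, Δ₃ = 136.
All leading minors are positive, so H is positive definite: a local minimum.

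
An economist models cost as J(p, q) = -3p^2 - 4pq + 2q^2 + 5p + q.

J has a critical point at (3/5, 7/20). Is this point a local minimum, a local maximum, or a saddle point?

The Hessian of J is constant: H = [[-6, -4], [-4, 4]].
det(H) = (-6)·4 − (-4)² = -40.
Since det(H) < 0, H is indefinite and the critical point is a saddle point.

saddle point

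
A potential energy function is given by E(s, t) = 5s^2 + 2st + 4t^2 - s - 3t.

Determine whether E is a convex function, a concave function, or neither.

convex

E is quadratic, so its Hessian is the constant matrix H = [[10, 2], [2, 8]].
det(H) = 76, tr(H) = 18.
det(H) > 0 and tr(H) > 0, so H is positive definite everywhere: convex.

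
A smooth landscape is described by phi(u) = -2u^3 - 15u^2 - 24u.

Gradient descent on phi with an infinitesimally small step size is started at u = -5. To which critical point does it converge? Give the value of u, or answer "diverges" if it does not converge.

phi'(u) = -6(u + 1)(u + 4), so phi'(-5) = -24.
Gradient descent moves in the -phi' direction, i.e. u is increasing.
The nearest critical point in that direction is u = -4, where phi'' = 18 > 0 (a local minimum). The iterate converges there.

-4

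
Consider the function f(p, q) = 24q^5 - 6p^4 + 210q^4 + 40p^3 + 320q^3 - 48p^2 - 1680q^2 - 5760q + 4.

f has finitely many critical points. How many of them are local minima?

f separates as a function of p plus a function of q, so ∇f=0 decouples.
∂f/∂p = -24p(p - 4)(p - 1) = 0 at p ∈ {0, 1, 4}; ∂f/∂q = 120(q - 2)(q + 2)(q + 3)(q + 4) = 0 at q ∈ {-4, -3, -2, 2}.
The Hessian is diagonal: diag(f_pp, f_qq). Second derivatives: f_pp(0)=-96, f_pp(1)=72, f_pp(4)=-288; f_qq(-4)=-1440, f_qq(-3)=600, f_qq(-2)=-960, f_qq(2)=14400.
Local minima occur where both diagonal entries positive: (1, -3), (1, 2). Count: 2.

2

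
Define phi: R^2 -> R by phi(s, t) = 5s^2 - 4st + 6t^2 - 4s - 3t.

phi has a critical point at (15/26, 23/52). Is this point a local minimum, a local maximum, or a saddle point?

The Hessian of phi is constant: H = [[10, -4], [-4, 12]].
det(H) = 10·12 − (-4)² = 104.
det(H) > 0 and tr(H) = 22 > 0, so H is positive definite and the point is a local minimum.

local minimum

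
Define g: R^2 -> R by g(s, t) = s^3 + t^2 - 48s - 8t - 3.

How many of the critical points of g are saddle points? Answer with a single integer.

g separates as a function of s plus a function of t, so ∇g=0 decouples.
∂g/∂s = 3(s - 4)(s + 4) = 0 at s ∈ {-4, 4}; ∂g/∂t = 2(t - 4) = 0 at t ∈ {4}.
The Hessian is diagonal: diag(g_ss, g_tt). Second derivatives: g_ss(-4)=-24, g_ss(4)=24; g_tt(4)=2.
Saddle points occur where the two diagonal entries have opposite signs: (-4, 4). Count: 1.

1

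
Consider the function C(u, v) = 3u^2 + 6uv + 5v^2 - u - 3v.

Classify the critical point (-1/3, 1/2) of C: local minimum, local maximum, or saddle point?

The Hessian of C is constant: H = [[6, 6], [6, 10]].
det(H) = 6·10 − 6² = 24.
det(H) > 0 and tr(H) = 16 > 0, so H is positive definite and the point is a local minimum.

local minimum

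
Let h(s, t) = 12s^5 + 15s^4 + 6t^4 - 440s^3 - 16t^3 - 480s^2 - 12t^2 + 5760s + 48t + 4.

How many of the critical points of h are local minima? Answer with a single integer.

4

h separates as a function of s plus a function of t, so ∇h=0 decouples.
∂h/∂s = 60(s - 4)(s - 2)(s + 3)(s + 4) = 0 at s ∈ {-4, -3, 2, 4}; ∂h/∂t = 24(t - 2)(t - 1)(t + 1) = 0 at t ∈ {-1, 1, 2}.
The Hessian is diagonal: diag(h_ss, h_tt). Second derivatives: h_ss(-4)=-2880, h_ss(-3)=2100, h_ss(2)=-3600, h_ss(4)=6720; h_tt(-1)=144, h_tt(1)=-48, h_tt(2)=72.
Local minima occur where both diagonal entries positive: (-3, -1), (-3, 2), (4, -1), (4, 2). Count: 4.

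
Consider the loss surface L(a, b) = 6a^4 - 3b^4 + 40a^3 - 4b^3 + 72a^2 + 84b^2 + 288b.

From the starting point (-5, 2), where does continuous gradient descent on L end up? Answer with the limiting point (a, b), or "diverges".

(-3, -2)

L is separable, so gradient descent decouples: a follows -∂L/∂a, b follows -∂L/∂b.
∂L/∂a = 24a(a + 2)(a + 3); at a=-5 this is -720, so a increases.
∂L/∂b = -12(b - 4)(b + 2)(b + 3); at b=2 this is 480, so b decreases.
a converges to its nearest critical value -3 (a local min of the a-part); b converges to -2. The iterate converges to (-3, -2).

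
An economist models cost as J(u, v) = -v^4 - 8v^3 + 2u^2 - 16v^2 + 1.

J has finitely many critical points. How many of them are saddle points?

J separates as a function of u plus a function of v, so ∇J=0 decouples.
∂J/∂u = 4u = 0 at u ∈ {0}; ∂J/∂v = -4v(v + 2)(v + 4) = 0 at v ∈ {-4, -2, 0}.
The Hessian is diagonal: diag(J_uu, J_vv). Second derivatives: J_uu(0)=4; J_vv(-4)=-32, J_vv(-2)=16, J_vv(0)=-32.
Saddle points occur where the two diagonal entries have opposite signs: (0, -4), (0, 0). Count: 2.

2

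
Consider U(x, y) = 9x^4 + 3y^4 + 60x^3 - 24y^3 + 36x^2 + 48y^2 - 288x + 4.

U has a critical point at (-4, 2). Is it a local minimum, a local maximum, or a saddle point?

The mixed partial ∂²U/∂x∂y is 0, so the Hessian at any point is diag(U_xx, U_yy) = diag(36(3x^2 + 10x + 2), 12(3y^2 - 12y + 8)).
At (-4, 2): H = diag(360, -48).
The eigenvalues have opposite signs, so H is indefinite: a saddle point.

saddle point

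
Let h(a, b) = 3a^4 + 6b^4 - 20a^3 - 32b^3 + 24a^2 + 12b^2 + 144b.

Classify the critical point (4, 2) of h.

saddle point

The mixed partial ∂²h/∂a∂b is 0, so the Hessian at any point is diag(h_aa, h_bb) = diag(12(3a^2 - 10a + 4), 24(3b^2 - 8b + 1)).
At (4, 2): H = diag(144, -72).
The eigenvalues have opposite signs, so H is indefinite: a saddle point.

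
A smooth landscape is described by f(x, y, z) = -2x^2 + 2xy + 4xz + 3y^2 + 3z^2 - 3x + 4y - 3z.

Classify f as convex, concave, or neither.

f is quadratic, so its Hessian is the constant matrix H = [[-4, 2, 4], [2, 6, 0], [4, 0, 6]].
Leading principal minors: -4, -28, -264.
Neither pattern holds ⇒ H is indefinite ⇒ neither convex nor concave.

neither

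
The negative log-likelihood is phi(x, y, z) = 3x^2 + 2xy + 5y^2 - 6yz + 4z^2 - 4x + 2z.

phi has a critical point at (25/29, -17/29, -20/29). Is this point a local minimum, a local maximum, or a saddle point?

The Hessian is constant: H = [[6, 2, 0], [2, 10, -6], [0, -6, 8]].
Leading principal minors: Δ₁ = 6, Δ₂ = 56, Δ₃ = 232.
All leading minors are positive, so H is positive definite: a local minimum.

local minimum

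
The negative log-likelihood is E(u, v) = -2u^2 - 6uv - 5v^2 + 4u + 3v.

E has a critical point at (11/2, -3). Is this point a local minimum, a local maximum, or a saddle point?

The Hessian of E is constant: H = [[-4, -6], [-6, -10]].
det(H) = (-4)·(-10) − (-6)² = 4.
det(H) > 0 and tr(H) = -14 < 0, so H is negative definite and the point is a local maximum.

local maximum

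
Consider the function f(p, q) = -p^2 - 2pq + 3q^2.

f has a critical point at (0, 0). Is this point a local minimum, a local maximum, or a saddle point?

saddle point

The Hessian of f is constant: H = [[-2, -2], [-2, 6]].
det(H) = (-2)·6 − (-2)² = -16.
Since det(H) < 0, H is indefinite and the critical point is a saddle point.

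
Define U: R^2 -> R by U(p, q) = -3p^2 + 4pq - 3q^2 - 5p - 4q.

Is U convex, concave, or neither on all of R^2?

U is quadratic, so its Hessian is the constant matrix H = [[-6, 4], [4, -6]].
det(H) = 20, tr(H) = -12.
det(H) > 0 and tr(H) < 0, so H is negative definite everywhere: concave.

concave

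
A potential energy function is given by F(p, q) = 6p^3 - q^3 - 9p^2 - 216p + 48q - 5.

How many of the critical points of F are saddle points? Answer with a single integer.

F separates as a function of p plus a function of q, so ∇F=0 decouples.
∂F/∂p = 18(p - 4)(p + 3) = 0 at p ∈ {-3, 4}; ∂F/∂q = -3(q - 4)(q + 4) = 0 at q ∈ {-4, 4}.
The Hessian is diagonal: diag(F_pp, F_qq). Second derivatives: F_pp(-3)=-126, F_pp(4)=126; F_qq(-4)=24, F_qq(4)=-24.
Saddle points occur where the two diagonal entries have opposite signs: (-3, -4), (4, 4). Count: 2.

2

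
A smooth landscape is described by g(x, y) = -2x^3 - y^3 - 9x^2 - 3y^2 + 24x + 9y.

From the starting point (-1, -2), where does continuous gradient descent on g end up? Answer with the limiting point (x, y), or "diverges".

g is separable, so gradient descent decouples: x follows -∂g/∂x, y follows -∂g/∂y.
∂g/∂x = -6(x - 1)(x + 4); at x=-1 this is 36, so x decreases.
∂g/∂y = -3(y - 1)(y + 3); at y=-2 this is 9, so y decreases.
x converges to its nearest critical value -4 (a local min of the x-part); y converges to -3. The iterate converges to (-4, -3).

(-4, -3)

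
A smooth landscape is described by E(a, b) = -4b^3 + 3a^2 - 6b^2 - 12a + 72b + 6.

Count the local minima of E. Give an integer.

1

E separates as a function of a plus a function of b, so ∇E=0 decouples.
∂E/∂a = 6(a - 2) = 0 at a ∈ {2}; ∂E/∂b = -12(b - 2)(b + 3) = 0 at b ∈ {-3, 2}.
The Hessian is diagonal: diag(E_aa, E_bb). Second derivatives: E_aa(2)=6; E_bb(-3)=60, E_bb(2)=-60.
Local minima occur where both diagonal entries positive: (2, -3). Count: 1.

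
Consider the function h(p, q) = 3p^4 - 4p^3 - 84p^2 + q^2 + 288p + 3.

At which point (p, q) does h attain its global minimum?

(-4, 0)

h(p,q) separates as A(p) + B(q) + 3, so its minimum is min A + min B + 3.
A'(p) = 12(p - 3)(p - 2)(p + 4) vanishes at p ∈ {-4, 2, 3}; B'(q) = 2q vanishes at q ∈ {0}.
Local minima of A (where A''>0): A(-4)=-1472, A(3)=243. Local minima of B: B(0)=0.
So the global minimum of h is A(-4) + B(0) + 3 = -1472 + 0 + 3 = -1469, attained at (-4, 0).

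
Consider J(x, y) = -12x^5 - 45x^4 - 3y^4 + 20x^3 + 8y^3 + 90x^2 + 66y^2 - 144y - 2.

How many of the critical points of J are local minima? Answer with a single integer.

2

J separates as a function of x plus a function of y, so ∇J=0 decouples.
∂J/∂x = -60x(x - 1)(x + 1)(x + 3) = 0 at x ∈ {-3, -1, 0, 1}; ∂J/∂y = -12(y - 4)(y - 1)(y + 3) = 0 at y ∈ {-3, 1, 4}.
The Hessian is diagonal: diag(J_xx, J_yy). Second derivatives: J_xx(-3)=1440, J_xx(-1)=-240, J_xx(0)=180, J_xx(1)=-480; J_yy(-3)=-336, J_yy(1)=144, J_yy(4)=-252.
Local minima occur where both diagonal entries positive: (-3, 1), (0, 1). Count: 2.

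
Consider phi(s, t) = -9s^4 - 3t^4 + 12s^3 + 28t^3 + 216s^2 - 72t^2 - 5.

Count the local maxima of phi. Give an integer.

phi separates as a function of s plus a function of t, so ∇phi=0 decouples.
∂phi/∂s = -36s(s - 4)(s + 3) = 0 at s ∈ {-3, 0, 4}; ∂phi/∂t = -12t(t - 4)(t - 3) = 0 at t ∈ {0, 3, 4}.
The Hessian is diagonal: diag(phi_ss, phi_tt). Second derivatives: phi_ss(-3)=-756, phi_ss(0)=432, phi_ss(4)=-1008; phi_tt(0)=-144, phi_tt(3)=36, phi_tt(4)=-48.
Local maxima occur where both diagonal entries negative: (-3, 0), (-3, 4), (4, 0), (4, 4). Count: 4.

4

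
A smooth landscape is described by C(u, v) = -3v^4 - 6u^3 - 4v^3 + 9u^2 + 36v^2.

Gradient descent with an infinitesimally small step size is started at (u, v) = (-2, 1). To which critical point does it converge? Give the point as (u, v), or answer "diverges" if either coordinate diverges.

(0, 0)

C is separable, so gradient descent decouples: u follows -∂C/∂u, v follows -∂C/∂v.
∂C/∂u = -18u(u - 1); at u=-2 this is -108, so u increases.
∂C/∂v = -12v(v - 2)(v + 3); at v=1 this is 48, so v decreases.
u converges to its nearest critical value 0 (a local min of the u-part); v converges to 0. The iterate converges to (0, 0).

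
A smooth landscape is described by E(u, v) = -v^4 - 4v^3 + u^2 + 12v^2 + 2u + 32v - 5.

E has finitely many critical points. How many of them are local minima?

1

E separates as a function of u plus a function of v, so ∇E=0 decouples.
∂E/∂u = 2(u + 1) = 0 at u ∈ {-1}; ∂E/∂v = -4(v - 2)(v + 1)(v + 4) = 0 at v ∈ {-4, -1, 2}.
The Hessian is diagonal: diag(E_uu, E_vv). Second derivatives: E_uu(-1)=2; E_vv(-4)=-72, E_vv(-1)=36, E_vv(2)=-72.
Local minima occur where both diagonal entries positive: (-1, -1). Count: 1.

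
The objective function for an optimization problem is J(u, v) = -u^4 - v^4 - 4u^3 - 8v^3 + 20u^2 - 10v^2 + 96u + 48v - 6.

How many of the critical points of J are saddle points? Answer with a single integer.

4

J separates as a function of u plus a function of v, so ∇J=0 decouples.
∂J/∂u = -4(u - 3)(u + 2)(u + 4) = 0 at u ∈ {-4, -2, 3}; ∂J/∂v = -4(v - 1)(v + 3)(v + 4) = 0 at v ∈ {-4, -3, 1}.
The Hessian is diagonal: diag(J_uu, J_vv). Second derivatives: J_uu(-4)=-56, J_uu(-2)=40, J_uu(3)=-140; J_vv(-4)=-20, J_vv(-3)=16, J_vv(1)=-80.
Saddle points occur where the two diagonal entries have opposite signs: (-4, -3), (-2, -4), (-2, 1), (3, -3). Count: 4.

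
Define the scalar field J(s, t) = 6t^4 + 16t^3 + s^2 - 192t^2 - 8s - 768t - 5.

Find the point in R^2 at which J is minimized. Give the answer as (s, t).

(4, 4)

J(s,t) separates as P(s) + Q(t) − 5, so its minimum is min P + min Q − 5.
P'(s) = 2s - 8 vanishes at s ∈ {4}; Q'(t) = 24(t - 4)(t + 2)(t + 4) vanishes at t ∈ {-4, -2, 4}.
Local minima of P (where P''>0): P(4)=-16. Local minima of Q: Q(-4)=512, Q(4)=-3584.
So the global minimum of J is P(4) + Q(4) − 5 = -16 − 3584 − 5 = -3605, attained at (4, 4).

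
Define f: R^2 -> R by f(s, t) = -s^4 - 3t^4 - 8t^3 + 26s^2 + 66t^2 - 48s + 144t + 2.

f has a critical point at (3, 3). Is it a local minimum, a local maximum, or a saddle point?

local maximum

The mixed partial ∂²f/∂s∂t is 0, so the Hessian at any point is diag(f_ss, f_tt) = diag(4(-3s^2 + 13), 12(-3t^2 - 4t + 11)).
At (3, 3): H = diag(-56, -336).
Both eigenvalues are negative, so H is negative definite: a local maximum.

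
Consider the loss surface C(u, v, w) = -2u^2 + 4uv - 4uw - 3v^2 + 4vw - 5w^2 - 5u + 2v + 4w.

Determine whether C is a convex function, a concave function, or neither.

concave

C is quadratic, so its Hessian is the constant matrix H = [[-4, 4, -4], [4, -6, 4], [-4, 4, -10]].
Leading principal minors: -4, 8, -48.
Signs alternate −, +, − ⇒ H ≺ 0 ⇒ concave.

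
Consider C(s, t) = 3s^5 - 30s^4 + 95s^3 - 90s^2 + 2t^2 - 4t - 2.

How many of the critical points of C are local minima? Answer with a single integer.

2

C separates as a function of s plus a function of t, so ∇C=0 decouples.
∂C/∂s = 15s(s - 4)(s - 3)(s - 1) = 0 at s ∈ {0, 1, 3, 4}; ∂C/∂t = 4(t - 1) = 0 at t ∈ {1}.
The Hessian is diagonal: diag(C_ss, C_tt). Second derivatives: C_ss(0)=-180, C_ss(1)=90, C_ss(3)=-90, C_ss(4)=180; C_tt(1)=4.
Local minima occur where both diagonal entries positive: (1, 1), (4, 1). Count: 2.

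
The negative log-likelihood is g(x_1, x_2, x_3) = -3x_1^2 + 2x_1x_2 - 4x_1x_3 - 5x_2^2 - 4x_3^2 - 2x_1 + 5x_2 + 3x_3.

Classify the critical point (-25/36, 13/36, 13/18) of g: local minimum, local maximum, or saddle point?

local maximum

The Hessian is constant: H = [[-6, 2, -4], [2, -10, 0], [-4, 0, -8]].
Leading principal minors: Δ₁ = -6, Δ₂ = 56, Δ₃ = -288.
The minors alternate sign starting negative (−, +, −), so H is negative definite: a local maximum.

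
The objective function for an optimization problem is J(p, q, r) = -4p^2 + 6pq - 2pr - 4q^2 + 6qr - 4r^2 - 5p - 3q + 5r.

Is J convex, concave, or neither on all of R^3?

concave

J is quadratic, so its Hessian is the constant matrix H = [[-8, 6, -2], [6, -8, 6], [-2, 6, -8]].
Leading principal minors: -8, 28, -48.
Signs alternate −, +, − ⇒ H ≺ 0 ⇒ concave.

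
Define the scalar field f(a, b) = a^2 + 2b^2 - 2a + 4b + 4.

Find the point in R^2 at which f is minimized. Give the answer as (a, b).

(1, -1)

f(a,b) separates as P(a) + Q(b) + 4, so its minimum is min P + min Q + 4.
P'(a) = 2a - 2 vanishes at a ∈ {1}; Q'(b) = 4b + 4 vanishes at b ∈ {-1}.
Local minima of P (where P''>0): P(1)=-1. Local minima of Q: Q(-1)=-2.
So the global minimum of f is P(1) + Q(-1) + 4 = -1 − 2 + 4 = 1, attained at (1, -1).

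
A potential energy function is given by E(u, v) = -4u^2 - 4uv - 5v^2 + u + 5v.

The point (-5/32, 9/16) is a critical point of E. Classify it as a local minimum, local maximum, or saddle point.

local maximum

The Hessian of E is constant: H = [[-8, -4], [-4, -10]].
det(H) = (-8)·(-10) − (-4)² = 64.
det(H) > 0 and tr(H) = -18 < 0, so H is negative definite and the point is a local maximum.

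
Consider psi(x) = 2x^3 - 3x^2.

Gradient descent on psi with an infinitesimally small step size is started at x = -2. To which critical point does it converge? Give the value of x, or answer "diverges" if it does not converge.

psi'(x) = 6x(x - 1), so psi'(-2) = 36.
Gradient descent moves in the -psi' direction, i.e. x is decreasing.
There is no critical point below x=-2, and psi' keeps the same sign, so the iterate runs off to −∞.

diverges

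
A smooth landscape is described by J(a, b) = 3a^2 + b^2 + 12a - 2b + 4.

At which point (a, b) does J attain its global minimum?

J(a,b) separates as P(a) + Q(b) + 4, so its minimum is min P + min Q + 4.
P'(a) = 6a + 12 vanishes at a ∈ {-2}; Q'(b) = 2b - 2 vanishes at b ∈ {1}.
Local minima of P (where P''>0): P(-2)=-12. Local minima of Q: Q(1)=-1.
So the global minimum of J is P(-2) + Q(1) + 4 = -12 − 1 + 4 = -9, attained at (-2, 1).

(-2, 1)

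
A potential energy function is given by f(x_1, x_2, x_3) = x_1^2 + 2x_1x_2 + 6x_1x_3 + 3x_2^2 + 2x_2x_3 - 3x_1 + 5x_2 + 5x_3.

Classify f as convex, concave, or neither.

f is quadratic, so its Hessian is the constant matrix H = [[2, 2, 6], [2, 6, 2], [6, 2, 0]].
Leading principal minors: 2, 8, -176.
Neither pattern holds ⇒ H is indefinite ⇒ neither convex nor concave.

neither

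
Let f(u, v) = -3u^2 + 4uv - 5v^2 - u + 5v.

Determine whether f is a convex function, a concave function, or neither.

f is quadratic, so its Hessian is the constant matrix H = [[-6, 4], [4, -10]].
det(H) = 44, tr(H) = -16.
det(H) > 0 and tr(H) < 0, so H is negative definite everywhere: concave.

concave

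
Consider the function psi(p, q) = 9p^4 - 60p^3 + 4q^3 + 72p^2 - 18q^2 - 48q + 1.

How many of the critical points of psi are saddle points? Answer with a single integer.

3

psi separates as a function of p plus a function of q, so ∇psi=0 decouples.
∂psi/∂p = 36p(p - 4)(p - 1) = 0 at p ∈ {0, 1, 4}; ∂psi/∂q = 12(q - 4)(q + 1) = 0 at q ∈ {-1, 4}.
The Hessian is diagonal: diag(psi_pp, psi_qq). Second derivatives: psi_pp(0)=144, psi_pp(1)=-108, psi_pp(4)=432; psi_qq(-1)=-60, psi_qq(4)=60.
Saddle points occur where the two diagonal entries have opposite signs: (0, -1), (1, 4), (4, -1). Count: 3.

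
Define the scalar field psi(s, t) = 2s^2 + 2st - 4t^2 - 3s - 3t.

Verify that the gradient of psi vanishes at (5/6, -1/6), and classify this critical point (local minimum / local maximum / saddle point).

∇psi = (4s + 2t - 3, 2s - 8t - 3); substituting (5/6, -1/6) gives ∇psi = (0, 0), so (5/6, -1/6) is indeed a critical point.
The Hessian of psi is constant: H = [[4, 2], [2, -8]].
det(H) = 4·(-8) − 2² = -36.
Since det(H) < 0, H is indefinite and the critical point is a saddle point.

saddle point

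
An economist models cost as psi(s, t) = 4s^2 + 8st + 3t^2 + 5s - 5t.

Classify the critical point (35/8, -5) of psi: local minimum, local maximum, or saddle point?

saddle point

The Hessian of psi is constant: H = [[8, 8], [8, 6]].
det(H) = 8·6 − 8² = -16.
Since det(H) < 0, H is indefinite and the critical point is a saddle point.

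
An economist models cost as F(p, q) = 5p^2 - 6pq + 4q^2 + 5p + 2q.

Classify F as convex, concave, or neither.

convex

F is quadratic, so its Hessian is the constant matrix H = [[10, -6], [-6, 8]].
det(H) = 44, tr(H) = 18.
det(H) > 0 and tr(H) > 0, so H is positive definite everywhere: convex.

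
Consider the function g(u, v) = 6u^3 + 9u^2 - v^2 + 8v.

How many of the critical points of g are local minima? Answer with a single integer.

0

g separates as a function of u plus a function of v, so ∇g=0 decouples.
∂g/∂u = 18u(u + 1) = 0 at u ∈ {-1, 0}; ∂g/∂v = -2(v - 4) = 0 at v ∈ {4}.
The Hessian is diagonal: diag(g_uu, g_vv). Second derivatives: g_uu(-1)=-18, g_uu(0)=18; g_vv(4)=-2.
Local minima occur where both diagonal entries positive: none. Count: 0.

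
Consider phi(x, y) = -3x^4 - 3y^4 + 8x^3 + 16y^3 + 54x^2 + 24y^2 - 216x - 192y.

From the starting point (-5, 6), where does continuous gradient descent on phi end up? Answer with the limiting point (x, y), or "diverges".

phi is separable, so gradient descent decouples: x follows -∂phi/∂x, y follows -∂phi/∂y.
∂phi/∂x = -12(x - 3)(x - 2)(x + 3); at x=-5 this is 1344, so x decreases.
∂phi/∂y = -12(y - 4)(y - 2)(y + 2); at y=6 this is -768, so y increases.
The x-coordinate has no critical point in that direction and runs off to infinity.

diverges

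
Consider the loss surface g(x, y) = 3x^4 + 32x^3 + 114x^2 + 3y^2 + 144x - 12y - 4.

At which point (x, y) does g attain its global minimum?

(-1, 2)

g(x,y) separates as P(x) + Q(y) − 4, so its minimum is min P + min Q − 4.
P'(x) = 12(x + 1)(x + 3)(x + 4) vanishes at x ∈ {-4, -3, -1}; Q'(y) = 6y - 12 vanishes at y ∈ {2}.
Local minima of P (where P''>0): P(-4)=-32, P(-1)=-59. Local minima of Q: Q(2)=-12.
So the global minimum of g is P(-1) + Q(2) − 4 = -59 − 12 − 4 = -75, attained at (-1, 2).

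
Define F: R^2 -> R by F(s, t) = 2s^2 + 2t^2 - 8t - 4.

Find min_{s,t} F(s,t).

F(s,t) separates as P(s) + Q(t) − 4, so its minimum is min P + min Q − 4.
P'(s) = 4s vanishes at s ∈ {0}; Q'(t) = 4(t - 2) vanishes at t ∈ {2}.
Local minima of P (where P''>0): P(0)=0. Local minima of Q: Q(2)=-8.
So the global minimum of F is P(0) + Q(2) − 4 = 0 − 8 − 4 = -12, attained at (0, 2).

-12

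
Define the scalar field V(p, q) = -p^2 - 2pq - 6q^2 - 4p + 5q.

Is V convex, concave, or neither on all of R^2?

V is quadratic, so its Hessian is the constant matrix H = [[-2, -2], [-2, -12]].
det(H) = 20, tr(H) = -14.
det(H) > 0 and tr(H) < 0, so H is negative definite everywhere: concave.

concave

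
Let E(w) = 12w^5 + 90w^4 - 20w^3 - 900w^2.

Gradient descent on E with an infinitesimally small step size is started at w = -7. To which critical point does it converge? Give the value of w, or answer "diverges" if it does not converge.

E'(w) = 60w(w - 2)(w + 3)(w + 5), so E'(-7) = 30240.
Gradient descent moves in the -E' direction, i.e. w is decreasing.
There is no critical point below w=-7, and E' keeps the same sign, so the iterate runs off to −∞.

diverges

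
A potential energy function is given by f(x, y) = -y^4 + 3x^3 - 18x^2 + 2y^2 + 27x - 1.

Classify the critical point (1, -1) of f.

local maximum

The mixed partial ∂²f/∂x∂y is 0, so the Hessian at any point is diag(f_xx, f_yy) = diag(18(x - 2), 4(-3y^2 + 1)).
At (1, -1): H = diag(-18, -8).
Both eigenvalues are negative, so H is negative definite: a local maximum.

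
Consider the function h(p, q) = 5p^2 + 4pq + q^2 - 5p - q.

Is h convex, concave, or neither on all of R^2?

convex

h is quadratic, so its Hessian is the constant matrix H = [[10, 4], [4, 2]].
det(H) = 4, tr(H) = 12.
det(H) > 0 and tr(H) > 0, so H is positive definite everywhere: convex.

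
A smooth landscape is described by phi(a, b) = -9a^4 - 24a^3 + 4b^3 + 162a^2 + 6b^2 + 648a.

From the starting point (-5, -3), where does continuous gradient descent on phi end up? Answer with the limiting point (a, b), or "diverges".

phi is separable, so gradient descent decouples: a follows -∂phi/∂a, b follows -∂phi/∂b.
∂phi/∂a = -36(a - 3)(a + 2)(a + 3); at a=-5 this is 1728, so a decreases.
∂phi/∂b = 12b(b + 1); at b=-3 this is 72, so b decreases.
The a-coordinate has no critical point in that direction and runs off to infinity.

diverges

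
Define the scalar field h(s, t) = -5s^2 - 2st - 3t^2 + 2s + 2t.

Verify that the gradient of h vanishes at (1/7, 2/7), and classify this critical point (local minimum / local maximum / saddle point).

local maximum

∇h = (-10s - 2t + 2, -2s - 6t + 2); substituting (1/7, 2/7) gives ∇h = (0, 0), so (1/7, 2/7) is indeed a critical point.
The Hessian of h is constant: H = [[-10, -2], [-2, -6]].
det(H) = (-10)·(-6) − (-2)² = 56.
det(H) > 0 and tr(H) = -16 < 0, so H is negative definite and the point is a local maximum.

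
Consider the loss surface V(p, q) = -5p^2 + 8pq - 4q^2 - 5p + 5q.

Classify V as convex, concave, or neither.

V is quadratic, so its Hessian is the constant matrix H = [[-10, 8], [8, -8]].
det(H) = 16, tr(H) = -18.
det(H) > 0 and tr(H) < 0, so H is negative definite everywhere: concave.

concave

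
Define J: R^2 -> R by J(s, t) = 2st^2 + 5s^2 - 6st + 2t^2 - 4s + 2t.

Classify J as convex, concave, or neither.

The term 2st^2 is cubic, so the Hessian is not constant.
∂²J/∂t² = 4s + 4, which takes both signs as s varies (negative for sufficiently negative s). A diagonal entry of the Hessian changing sign means the Hessian is neither positive- nor negative-semidefinite on all of R^2.

neither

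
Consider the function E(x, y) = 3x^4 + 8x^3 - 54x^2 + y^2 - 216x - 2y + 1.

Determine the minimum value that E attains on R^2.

-675

E(x,y) separates as P(x) + Q(y) + 1, so its minimum is min P + min Q + 1.
P'(x) = 12(x - 3)(x + 2)(x + 3) vanishes at x ∈ {-3, -2, 3}; Q'(y) = 2y - 2 vanishes at y ∈ {1}.
Local minima of P (where P''>0): P(-3)=189, P(3)=-675. Local minima of Q: Q(1)=-1.
So the global minimum of E is P(3) + Q(1) + 1 = -675 − 1 + 1 = -675, attained at (3, 1).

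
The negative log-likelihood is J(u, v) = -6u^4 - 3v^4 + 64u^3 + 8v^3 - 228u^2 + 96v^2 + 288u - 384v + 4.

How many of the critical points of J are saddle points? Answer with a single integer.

4

J separates as a function of u plus a function of v, so ∇J=0 decouples.
∂J/∂u = -24(u - 4)(u - 3)(u - 1) = 0 at u ∈ {1, 3, 4}; ∂J/∂v = -12(v - 4)(v - 2)(v + 4) = 0 at v ∈ {-4, 2, 4}.
The Hessian is diagonal: diag(J_uu, J_vv). Second derivatives: J_uu(1)=-144, J_uu(3)=48, J_uu(4)=-72; J_vv(-4)=-576, J_vv(2)=144, J_vv(4)=-192.
Saddle points occur where the two diagonal entries have opposite signs: (1, 2), (3, -4), (3, 4), (4, 2). Count: 4.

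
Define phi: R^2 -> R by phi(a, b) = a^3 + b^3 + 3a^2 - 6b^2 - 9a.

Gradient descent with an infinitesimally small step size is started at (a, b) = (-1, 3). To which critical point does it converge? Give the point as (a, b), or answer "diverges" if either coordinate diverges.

(1, 4)

phi is separable, so gradient descent decouples: a follows -∂phi/∂a, b follows -∂phi/∂b.
∂phi/∂a = 3(a - 1)(a + 3); at a=-1 this is -12, so a increases.
∂phi/∂b = 3b(b - 4); at b=3 this is -9, so b increases.
a converges to its nearest critical value 1 (a local min of the a-part); b converges to 4. The iterate converges to (1, 4).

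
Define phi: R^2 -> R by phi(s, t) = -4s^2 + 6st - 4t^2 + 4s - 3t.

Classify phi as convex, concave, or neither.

phi is quadratic, so its Hessian is the constant matrix H = [[-8, 6], [6, -8]].
det(H) = 28, tr(H) = -16.
det(H) > 0 and tr(H) < 0, so H is negative definite everywhere: concave.

concave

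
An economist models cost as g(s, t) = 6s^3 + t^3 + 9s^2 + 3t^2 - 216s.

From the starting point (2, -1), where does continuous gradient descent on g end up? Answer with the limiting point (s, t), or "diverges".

g is separable, so gradient descent decouples: s follows -∂g/∂s, t follows -∂g/∂t.
∂g/∂s = 18(s - 3)(s + 4); at s=2 this is -108, so s increases.
∂g/∂t = 3t(t + 2); at t=-1 this is -3, so t increases.
s converges to its nearest critical value 3 (a local min of the s-part); t converges to 0. The iterate converges to (3, 0).

(3, 0)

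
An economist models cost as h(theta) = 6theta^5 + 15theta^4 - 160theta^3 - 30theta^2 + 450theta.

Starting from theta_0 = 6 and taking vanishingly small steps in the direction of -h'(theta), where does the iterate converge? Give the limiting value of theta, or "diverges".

h'(theta) = 30(theta - 3)(theta - 1)(theta + 1)(theta + 5), so h'(6) = 34650.
Gradient descent moves in the -h' direction, i.e. theta is decreasing.
The nearest critical point in that direction is theta = 3, where h'' = 1920 > 0 (a local minimum). The iterate converges there.

3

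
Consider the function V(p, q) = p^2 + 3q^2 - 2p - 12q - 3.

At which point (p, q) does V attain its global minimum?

(1, 2)

V(p,q) separates as A(p) + B(q) − 3, so its minimum is min A + min B − 3.
A'(p) = 2p - 2 vanishes at p ∈ {1}; B'(q) = 6q - 12 vanishes at q ∈ {2}.
Local minima of A (where A''>0): A(1)=-1. Local minima of B: B(2)=-12.
So the global minimum of V is A(1) + B(2) − 3 = -1 − 12 − 3 = -16, attained at (1, 2).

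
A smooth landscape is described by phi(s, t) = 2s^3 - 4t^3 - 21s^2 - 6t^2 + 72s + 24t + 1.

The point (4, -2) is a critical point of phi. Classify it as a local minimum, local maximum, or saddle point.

local minimum

The mixed partial ∂²phi/∂s∂t is 0, so the Hessian at any point is diag(phi_ss, phi_tt) = diag(6(2s - 7), -12(2t + 1)).
At (4, -2): H = diag(6, 36).
Both eigenvalues are positive, so H is positive definite: a local minimum.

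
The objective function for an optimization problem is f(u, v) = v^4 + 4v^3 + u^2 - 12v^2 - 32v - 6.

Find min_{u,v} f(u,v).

-70

f(u,v) separates as P(u) + Q(v) − 6, so its minimum is min P + min Q − 6.
P'(u) = 2u vanishes at u ∈ {0}; Q'(v) = 4(v - 2)(v + 1)(v + 4) vanishes at v ∈ {-4, -1, 2}.
Local minima of P (where P''>0): P(0)=0. Local minima of Q: Q(-4)=-64, Q(2)=-64.
So the global minimum of f is P(0) + Q(-4) − 6 = 0 − 64 − 6 = -70, attained at (0, -4).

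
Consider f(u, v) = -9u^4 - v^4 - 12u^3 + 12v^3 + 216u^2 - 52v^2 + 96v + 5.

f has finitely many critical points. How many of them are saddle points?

4

f separates as a function of u plus a function of v, so ∇f=0 decouples.
∂f/∂u = -36u(u - 3)(u + 4) = 0 at u ∈ {-4, 0, 3}; ∂f/∂v = -4(v - 4)(v - 3)(v - 2) = 0 at v ∈ {2, 3, 4}.
The Hessian is diagonal: diag(f_uu, f_vv). Second derivatives: f_uu(-4)=-1008, f_uu(0)=432, f_uu(3)=-756; f_vv(2)=-8, f_vv(3)=4, f_vv(4)=-8.
Saddle points occur where the two diagonal entries have opposite signs: (-4, 3), (0, 2), (0, 4), (3, 3). Count: 4.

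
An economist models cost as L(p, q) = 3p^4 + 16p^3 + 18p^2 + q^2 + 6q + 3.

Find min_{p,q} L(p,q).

-33

L(p,q) separates as A(p) + B(q) + 3, so its minimum is min A + min B + 3.
A'(p) = 12p(p + 1)(p + 3) vanishes at p ∈ {-3, -1, 0}; B'(q) = 2q + 6 vanishes at q ∈ {-3}.
Local minima of A (where A''>0): A(-3)=-27, A(0)=0. Local minima of B: B(-3)=-9.
So the global minimum of L is A(-3) + B(-3) + 3 = -27 − 9 + 3 = -33, attained at (-3, -3).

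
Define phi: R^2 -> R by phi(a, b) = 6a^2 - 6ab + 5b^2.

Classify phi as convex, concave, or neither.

phi is quadratic, so its Hessian is the constant matrix H = [[12, -6], [-6, 10]].
det(H) = 84, tr(H) = 22.
det(H) > 0 and tr(H) > 0, so H is positive definite everywhere: convex.

convex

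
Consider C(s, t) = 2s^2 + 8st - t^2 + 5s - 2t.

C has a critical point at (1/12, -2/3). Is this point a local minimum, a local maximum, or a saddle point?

The Hessian of C is constant: H = [[4, 8], [8, -2]].
det(H) = 4·(-2) − 8² = -72.
Since det(H) < 0, H is indefinite and the critical point is a saddle point.

saddle point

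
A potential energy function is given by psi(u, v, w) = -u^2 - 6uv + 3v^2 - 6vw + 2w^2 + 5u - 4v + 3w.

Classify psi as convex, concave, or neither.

psi is quadratic, so its Hessian is the constant matrix H = [[-2, -6, 0], [-6, 6, -6], [0, -6, 4]].
Leading principal minors: -2, -48, -120.
Neither pattern holds ⇒ H is indefinite ⇒ neither convex nor concave.

neither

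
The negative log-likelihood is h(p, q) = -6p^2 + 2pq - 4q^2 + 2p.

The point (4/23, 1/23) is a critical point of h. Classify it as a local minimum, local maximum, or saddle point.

The Hessian of h is constant: H = [[-12, 2], [2, -8]].
det(H) = (-12)·(-8) − 2² = 92.
det(H) > 0 and tr(H) = -20 < 0, so H is negative definite and the point is a local maximum.

local maximum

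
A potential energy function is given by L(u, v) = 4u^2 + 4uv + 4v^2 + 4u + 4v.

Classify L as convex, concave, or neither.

convex

L is quadratic, so its Hessian is the constant matrix H = [[8, 4], [4, 8]].
det(H) = 48, tr(H) = 16.
det(H) > 0 and tr(H) > 0, so H is positive definite everywhere: convex.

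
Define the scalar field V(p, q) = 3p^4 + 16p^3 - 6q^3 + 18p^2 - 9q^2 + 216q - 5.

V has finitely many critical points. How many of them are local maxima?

1

V separates as a function of p plus a function of q, so ∇V=0 decouples.
∂V/∂p = 12p(p + 1)(p + 3) = 0 at p ∈ {-3, -1, 0}; ∂V/∂q = -18(q - 3)(q + 4) = 0 at q ∈ {-4, 3}.
The Hessian is diagonal: diag(V_pp, V_qq). Second derivatives: V_pp(-3)=72, V_pp(-1)=-24, V_pp(0)=36; V_qq(-4)=126, V_qq(3)=-126.
Local maxima occur where both diagonal entries negative: (-1, 3). Count: 1.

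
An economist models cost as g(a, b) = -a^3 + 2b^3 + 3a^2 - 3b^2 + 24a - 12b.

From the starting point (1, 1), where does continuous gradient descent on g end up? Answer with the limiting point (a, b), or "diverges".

(-2, 2)

g is separable, so gradient descent decouples: a follows -∂g/∂a, b follows -∂g/∂b.
∂g/∂a = -3(a - 4)(a + 2); at a=1 this is 27, so a decreases.
∂g/∂b = 6(b - 2)(b + 1); at b=1 this is -12, so b increases.
a converges to its nearest critical value -2 (a local min of the a-part); b converges to 2. The iterate converges to (-2, 2).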